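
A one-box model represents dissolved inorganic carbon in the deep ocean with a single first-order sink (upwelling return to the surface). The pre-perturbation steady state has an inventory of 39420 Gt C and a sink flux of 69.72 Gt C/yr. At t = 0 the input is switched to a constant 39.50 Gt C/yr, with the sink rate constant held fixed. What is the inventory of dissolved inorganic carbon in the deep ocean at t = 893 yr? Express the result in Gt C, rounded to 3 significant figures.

25900 Gt C

τ = M₀/F₀ = 39420/69.72 = 565.4 yr; rate constant k = 1/τ.
New steady state M_∞ = F₁/k = F₁·τ = 39.50 × 565.4 = 22333 Gt C.
M(t) = M_∞ + (M₀ − M_∞)·e^(−t/τ); t/τ = 893/565.4 = 1.579, so e^(−t/τ) = 0.2061.
M(t) = 22333 + 17090 × 0.2061 = 25855 Gt C.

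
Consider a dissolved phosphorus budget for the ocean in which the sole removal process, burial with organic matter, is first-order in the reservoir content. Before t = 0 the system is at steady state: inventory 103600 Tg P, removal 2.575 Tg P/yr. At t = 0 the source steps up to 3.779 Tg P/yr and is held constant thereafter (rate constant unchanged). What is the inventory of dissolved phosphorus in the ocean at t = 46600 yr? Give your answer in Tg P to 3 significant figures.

137000 Tg P

τ = M₀/F₀ = 103600/2.575 = 40230 yr; rate constant k = 1/τ.
New steady state M_∞ = F₁/k = F₁·τ = 3.779 × 40230 = 152040 Tg P.
M(t) = M_∞ + (M₀ − M_∞)·e^(−t/τ); t/τ = 46600/40230 = 1.158, so e^(−t/τ) = 0.3140.
M(t) = 152040 − 48440 × 0.3140 = 136830 Tg P.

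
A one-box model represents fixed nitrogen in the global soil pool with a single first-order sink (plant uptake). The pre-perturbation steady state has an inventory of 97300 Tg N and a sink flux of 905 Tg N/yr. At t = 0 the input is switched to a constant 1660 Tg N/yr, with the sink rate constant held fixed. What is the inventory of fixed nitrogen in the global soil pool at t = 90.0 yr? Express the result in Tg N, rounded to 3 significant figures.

143000 Tg N

Residence time τ = M₀/F₀ = 107.5 yr. The eventual steady state is M_∞ = M₀·(F₁/F₀) = 97300 × 1660/905 = 178470 Tg N.
The anomaly ΔM(t) = M(t) − M_∞ decays as ΔM₀·e^(−t/τ) with ΔM₀ = 97300 − 178470 = −81170 Tg N.
At t = 90.0 yr, e^(−t/τ) = e^(−0.8371) = 0.4330, so ΔM = −35140 Tg N and M = 178470 − 35140 = 143330 Tg N.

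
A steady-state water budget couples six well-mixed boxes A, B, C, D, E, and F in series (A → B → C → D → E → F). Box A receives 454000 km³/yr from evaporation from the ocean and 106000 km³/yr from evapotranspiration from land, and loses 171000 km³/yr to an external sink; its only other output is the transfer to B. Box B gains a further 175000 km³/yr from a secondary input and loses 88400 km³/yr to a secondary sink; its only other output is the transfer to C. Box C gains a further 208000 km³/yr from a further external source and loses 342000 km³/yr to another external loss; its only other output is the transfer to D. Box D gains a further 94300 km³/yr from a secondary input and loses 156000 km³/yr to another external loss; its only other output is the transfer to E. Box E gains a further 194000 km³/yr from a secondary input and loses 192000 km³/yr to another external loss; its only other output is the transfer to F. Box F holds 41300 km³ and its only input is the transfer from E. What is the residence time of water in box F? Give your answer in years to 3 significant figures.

Box A: F(A→B) = (454000 + 106000) − 171000 = 389000 km³/yr.
Box B: F(B→C) = (389000 + 175000) − 88400 = 475600 km³/yr.
Box C: F(C→D) = (475600 + 208000) − 342000 = 341600 km³/yr.
Box D: F(D→E) = (341600 + 94300) − 156000 = 279900 km³/yr.
Box E: F(E→F) = (279900 + 194000) − 192000 = 281900 km³/yr.
Box F throughput = its input = 281900 km³/yr; τ = 41300 / 281900 = 0.1465 yr.

0.147 yr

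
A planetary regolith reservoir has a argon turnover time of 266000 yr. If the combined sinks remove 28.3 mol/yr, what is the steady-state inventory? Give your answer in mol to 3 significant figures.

τ = M/F ⇒ M = τ × F = 266000 × 28.3 = 7.528×10^6 mol.

7.53×10^6 mol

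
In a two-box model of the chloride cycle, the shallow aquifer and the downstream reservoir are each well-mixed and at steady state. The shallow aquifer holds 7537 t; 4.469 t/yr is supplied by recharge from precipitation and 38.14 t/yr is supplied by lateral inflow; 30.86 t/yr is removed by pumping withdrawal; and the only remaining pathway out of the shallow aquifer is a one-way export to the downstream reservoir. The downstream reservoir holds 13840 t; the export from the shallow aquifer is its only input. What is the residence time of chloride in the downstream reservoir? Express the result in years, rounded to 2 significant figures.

Balance the shallow aquifer: ΣF_in = 4.469 + 38.14 = 42.609 t/yr.
Export to the downstream reservoir = ΣF_in − (30.86) = 11.749 t/yr.
At steady state the output of the downstream reservoir equals its input, 11.749 t/yr.
τ = M / F = 13840 / 11.749 = 1178 yr.

1200 yr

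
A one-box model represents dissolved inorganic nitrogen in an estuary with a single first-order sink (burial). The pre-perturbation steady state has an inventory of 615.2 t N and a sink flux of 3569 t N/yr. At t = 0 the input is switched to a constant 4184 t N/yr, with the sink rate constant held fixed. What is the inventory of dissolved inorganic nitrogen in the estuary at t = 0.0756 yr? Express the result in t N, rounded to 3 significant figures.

653 t N

Residence time τ = M₀/F₀ = 0.1724 yr. The eventual steady state is M_∞ = M₀·(F₁/F₀) = 615.2 × 4184/3569 = 721.21 t N.
The anomaly ΔM(t) = M(t) − M_∞ decays as ΔM₀·e^(−t/τ) with ΔM₀ = 615.2 − 721.21 = −106.0 t N.
At t = 0.0756 yr, e^(−t/τ) = e^(−0.4386) = 0.6449, so ΔM = −68.37 t N and M = 721.21 − 68.37 = 652.84 t N.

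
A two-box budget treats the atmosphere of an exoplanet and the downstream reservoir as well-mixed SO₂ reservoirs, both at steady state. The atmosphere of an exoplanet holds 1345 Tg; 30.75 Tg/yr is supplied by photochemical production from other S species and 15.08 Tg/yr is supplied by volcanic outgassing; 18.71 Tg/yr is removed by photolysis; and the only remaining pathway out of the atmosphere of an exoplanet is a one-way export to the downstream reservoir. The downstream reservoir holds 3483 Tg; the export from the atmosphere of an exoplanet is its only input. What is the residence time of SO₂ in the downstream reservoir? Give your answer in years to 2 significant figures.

130 yr

Balance the atmosphere of an exoplanet: ΣF_in = 30.75 + 15.08 = 45.830 Tg/yr.
Export to the downstream reservoir = ΣF_in − (18.71) = 27.120 Tg/yr.
At steady state the output of the downstream reservoir equals its input, 27.120 Tg/yr.
τ = M / F = 3483 / 27.120 = 128.4 yr.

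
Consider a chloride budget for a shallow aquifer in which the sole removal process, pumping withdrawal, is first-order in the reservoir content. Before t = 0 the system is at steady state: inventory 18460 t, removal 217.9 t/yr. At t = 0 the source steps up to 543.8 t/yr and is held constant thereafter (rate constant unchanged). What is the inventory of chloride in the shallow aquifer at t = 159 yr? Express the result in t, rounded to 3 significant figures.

41800 t

The sink rate constant is k = F₀/M₀ = 217.9/18460 = 0.01180 yr⁻¹.
Solving dM/dt = F₁ − kM with M(0) = M₀ gives M(t) = F₁/k + (M₀ − F₁/k)·e^(−kt).
F₁/k = 543.8/0.01180 = 46070 t; kt = 0.01180 × 159 = 1.877, e^(−kt) = 0.1531.
M(159) = 46070 + (18460 − 46070) × 0.1531 = 46070 − 4226 = 41843 t.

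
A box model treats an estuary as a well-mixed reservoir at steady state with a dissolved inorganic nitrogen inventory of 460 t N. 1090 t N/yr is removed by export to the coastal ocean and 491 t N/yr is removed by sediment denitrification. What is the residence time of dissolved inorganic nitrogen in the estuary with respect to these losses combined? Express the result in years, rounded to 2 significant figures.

0.29 yr

Total removal = 1090 + 491.0 = 1581.0 t N/yr.
τ = M / ΣF_out = 460 / 1581.0 = 0.2910 yr.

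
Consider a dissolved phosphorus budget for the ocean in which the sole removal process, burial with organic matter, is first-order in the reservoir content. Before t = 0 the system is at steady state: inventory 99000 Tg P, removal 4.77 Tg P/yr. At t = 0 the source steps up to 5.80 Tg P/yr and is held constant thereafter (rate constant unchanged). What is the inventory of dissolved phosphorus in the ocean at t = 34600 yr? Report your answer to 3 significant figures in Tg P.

Residence time τ = M₀/F₀ = 20750 yr. The eventual steady state is M_∞ = M₀·(F₁/F₀) = 99000 × 5.80/4.77 = 120380 Tg P.
The anomaly ΔM(t) = M(t) − M_∞ decays as ΔM₀·e^(−t/τ) with ΔM₀ = 99000 − 120380 = −21380 Tg P.
At t = 34600 yr, e^(−t/τ) = e^(−1.667) = 0.1888, so ΔM = −4036 Tg P and M = 120380 − 4036 = 116340 Tg P.

116000 Tg P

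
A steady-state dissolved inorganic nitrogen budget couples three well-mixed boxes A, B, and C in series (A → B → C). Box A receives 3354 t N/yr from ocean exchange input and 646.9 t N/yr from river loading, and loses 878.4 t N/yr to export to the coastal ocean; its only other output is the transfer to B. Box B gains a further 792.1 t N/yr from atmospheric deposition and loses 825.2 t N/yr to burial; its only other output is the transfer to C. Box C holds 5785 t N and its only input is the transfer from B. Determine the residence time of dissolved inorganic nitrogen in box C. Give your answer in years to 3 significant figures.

Box A: F(A→B) = (3354 + 646.9) − 878.4 = 3122.5 t N/yr.
Box B: F(B→C) = (3122.5 + 792.1) − 825.2 = 3089.4 t N/yr.
Box C throughput = its input = 3089.4 t N/yr; τ = 5785 / 3089.4 = 1.873 yr.

1.87 yr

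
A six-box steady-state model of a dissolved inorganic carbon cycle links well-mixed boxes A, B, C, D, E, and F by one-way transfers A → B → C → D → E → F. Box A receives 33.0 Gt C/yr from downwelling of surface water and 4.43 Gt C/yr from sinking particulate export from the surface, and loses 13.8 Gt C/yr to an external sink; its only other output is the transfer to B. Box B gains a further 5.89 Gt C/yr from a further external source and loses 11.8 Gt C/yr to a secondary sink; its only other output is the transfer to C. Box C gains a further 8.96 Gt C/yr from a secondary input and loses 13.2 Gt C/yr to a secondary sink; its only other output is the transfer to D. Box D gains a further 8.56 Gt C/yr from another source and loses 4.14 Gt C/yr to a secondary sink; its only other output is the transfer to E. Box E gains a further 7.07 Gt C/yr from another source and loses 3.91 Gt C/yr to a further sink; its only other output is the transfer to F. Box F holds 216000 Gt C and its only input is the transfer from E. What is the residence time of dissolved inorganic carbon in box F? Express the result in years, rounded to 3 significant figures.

Box A: F(A→B) = (33.0 + 4.43) − 13.8 = 23.630 Gt C/yr.
Box B: F(B→C) = (23.630 + 5.89) − 11.8 = 17.720 Gt C/yr.
Box C: F(C→D) = (17.720 + 8.96) − 13.2 = 13.480 Gt C/yr.
Box D: F(D→E) = (13.480 + 8.56) − 4.14 = 17.900 Gt C/yr.
Box E: F(E→F) = (17.900 + 7.07) − 3.91 = 21.060 Gt C/yr.
Box F throughput = its input = 21.060 Gt C/yr; τ = 216000 / 21.060 = 10260 yr.

10300 yr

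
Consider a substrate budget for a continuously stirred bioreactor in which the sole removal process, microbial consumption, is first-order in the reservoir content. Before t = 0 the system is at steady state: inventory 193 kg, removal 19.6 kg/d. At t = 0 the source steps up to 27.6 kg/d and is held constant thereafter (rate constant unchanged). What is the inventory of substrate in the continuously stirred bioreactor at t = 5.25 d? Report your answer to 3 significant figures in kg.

τ = M₀/F₀ = 193/19.6 = 9.847 d; rate constant k = 1/τ.
New steady state M_∞ = F₁/k = F₁·τ = 27.6 × 9.847 = 271.78 kg.
M(t) = M_∞ + (M₀ − M_∞)·e^(−t/τ); t/τ = 5.25/9.847 = 0.5332, so e^(−t/τ) = 0.5867.
M(t) = 271.78 − 78.78 × 0.5867 = 225.55 kg.

226 kg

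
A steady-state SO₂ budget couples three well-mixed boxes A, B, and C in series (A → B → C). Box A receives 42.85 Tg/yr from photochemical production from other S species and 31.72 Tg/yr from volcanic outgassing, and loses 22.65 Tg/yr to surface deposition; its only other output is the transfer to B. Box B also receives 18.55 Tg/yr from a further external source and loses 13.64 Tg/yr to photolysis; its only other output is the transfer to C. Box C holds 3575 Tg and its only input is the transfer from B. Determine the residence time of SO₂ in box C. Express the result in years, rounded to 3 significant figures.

Box A: F(A→B) = (42.85 + 31.72) − 22.65 = 51.920 Tg/yr.
Box B: F(B→C) = (51.920 + 18.55) − 13.64 = 56.830 Tg/yr.
Box C throughput = its input = 56.830 Tg/yr; τ = 3575 / 56.830 = 62.91 yr.

62.9 yr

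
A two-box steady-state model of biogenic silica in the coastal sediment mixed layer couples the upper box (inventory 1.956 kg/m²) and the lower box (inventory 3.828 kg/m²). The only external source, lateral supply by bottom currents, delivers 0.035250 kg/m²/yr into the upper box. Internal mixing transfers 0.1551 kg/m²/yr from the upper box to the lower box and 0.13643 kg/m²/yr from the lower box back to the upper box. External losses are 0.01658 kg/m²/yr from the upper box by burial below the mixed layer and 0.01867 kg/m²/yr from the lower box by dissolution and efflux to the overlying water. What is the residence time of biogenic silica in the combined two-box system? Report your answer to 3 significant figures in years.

Treat the two boxes together as one reservoir: the mixing fluxes between them are internal recycling, so τ = ΣM / Σ(external losses).
M_total = 1.956 + 3.828 = 5.7840 kg/m².
ΣF_external_out = 0.01658 + 0.01867 = 0.035250 kg/m²/yr.
τ = M_total / ΣF_ext = 5.7840 / 0.035250 = 164.1 yr.

164 yr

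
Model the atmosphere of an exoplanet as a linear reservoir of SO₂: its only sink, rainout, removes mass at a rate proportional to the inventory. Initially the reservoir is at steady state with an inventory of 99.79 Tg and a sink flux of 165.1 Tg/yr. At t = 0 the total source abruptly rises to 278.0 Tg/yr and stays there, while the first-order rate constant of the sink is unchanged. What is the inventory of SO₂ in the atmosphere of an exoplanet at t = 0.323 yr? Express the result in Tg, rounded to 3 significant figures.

The sink rate constant is k = F₀/M₀ = 165.1/99.79 = 1.654 yr⁻¹.
Solving dM/dt = F₁ − kM with M(0) = M₀ gives M(t) = F₁/k + (M₀ − F₁/k)·e^(−kt).
F₁/k = 278.0/1.654 = 168.03 Tg; kt = 1.654 × 0.323 = 0.5344, e^(−kt) = 0.5860.
M(0.323) = 168.03 + (99.79 − 168.03) × 0.5860 = 168.03 − 39.99 = 128.04 Tg.

128 Tg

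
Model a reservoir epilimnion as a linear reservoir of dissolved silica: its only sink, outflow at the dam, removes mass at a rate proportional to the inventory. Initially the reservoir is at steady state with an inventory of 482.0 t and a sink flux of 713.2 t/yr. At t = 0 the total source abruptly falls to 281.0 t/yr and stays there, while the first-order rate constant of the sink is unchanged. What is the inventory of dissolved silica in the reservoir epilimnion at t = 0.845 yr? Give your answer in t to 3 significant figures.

The sink rate constant is k = F₀/M₀ = 713.2/482.0 = 1.480 yr⁻¹.
Solving dM/dt = F₁ − kM with M(0) = M₀ gives M(t) = F₁/k + (M₀ − F₁/k)·e^(−kt).
F₁/k = 281.0/1.480 = 189.91 t; kt = 1.480 × 0.845 = 1.250, e^(−kt) = 0.2864.
M(0.845) = 189.91 + (482.0 − 189.91) × 0.2864 = 189.91 + 83.66 = 273.57 t.

274 t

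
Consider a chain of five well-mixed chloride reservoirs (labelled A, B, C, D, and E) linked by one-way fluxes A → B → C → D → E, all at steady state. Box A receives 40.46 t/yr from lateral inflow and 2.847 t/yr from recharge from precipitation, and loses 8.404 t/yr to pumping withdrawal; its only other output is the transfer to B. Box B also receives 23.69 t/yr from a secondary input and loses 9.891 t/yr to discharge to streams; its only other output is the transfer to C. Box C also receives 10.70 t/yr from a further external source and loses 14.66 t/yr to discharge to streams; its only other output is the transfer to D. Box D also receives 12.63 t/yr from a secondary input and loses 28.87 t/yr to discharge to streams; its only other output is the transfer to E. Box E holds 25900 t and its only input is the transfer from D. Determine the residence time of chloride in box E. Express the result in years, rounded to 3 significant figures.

Box A: F(A→B) = (40.46 + 2.847) − 8.404 = 34.903 t/yr.
Box B: F(B→C) = (34.903 + 23.69) − 9.891 = 48.702 t/yr.
Box C: F(C→D) = (48.702 + 10.70) − 14.66 = 44.742 t/yr.
Box D: F(D→E) = (44.742 + 12.63) − 28.87 = 28.502 t/yr.
Box E throughput = its input = 28.502 t/yr; τ = 25900 / 28.502 = 908.7 yr.

909 yr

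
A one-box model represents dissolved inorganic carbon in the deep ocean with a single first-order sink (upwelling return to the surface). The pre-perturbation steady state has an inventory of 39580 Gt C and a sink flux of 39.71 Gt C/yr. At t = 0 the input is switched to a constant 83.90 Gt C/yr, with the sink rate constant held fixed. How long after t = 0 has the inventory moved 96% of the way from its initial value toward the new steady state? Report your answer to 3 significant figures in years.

3210 yr

τ = M₀/F₀ = 39580/39.71 = 996.7 yr.
The remaining gap fraction is e^(−t/τ); 96% covered ⇒ e^(−t/τ) = 0.0400.
t = −τ ln(0.0400) = 996.7 × 3.219 = 3208 yr.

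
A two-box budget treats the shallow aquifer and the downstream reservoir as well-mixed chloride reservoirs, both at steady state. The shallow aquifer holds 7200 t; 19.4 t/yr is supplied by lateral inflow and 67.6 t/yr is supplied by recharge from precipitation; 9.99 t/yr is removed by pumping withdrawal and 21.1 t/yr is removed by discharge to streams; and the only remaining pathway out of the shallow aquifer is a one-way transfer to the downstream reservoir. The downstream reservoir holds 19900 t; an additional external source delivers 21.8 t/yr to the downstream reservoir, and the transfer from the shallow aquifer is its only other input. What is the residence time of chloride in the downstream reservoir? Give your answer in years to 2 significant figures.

Balance the shallow aquifer: ΣF_in = 19.4 + 67.6 = 87.000 t/yr.
Transfer to the downstream reservoir = ΣF_in − (9.99 + 21.1) = 55.910 t/yr.
Total input to the downstream reservoir = 55.910 + 21.8 = 77.710 t/yr; at steady state this equals its total output.
τ = M / F = 19900 / 77.710 = 256.1 yr.

260 yr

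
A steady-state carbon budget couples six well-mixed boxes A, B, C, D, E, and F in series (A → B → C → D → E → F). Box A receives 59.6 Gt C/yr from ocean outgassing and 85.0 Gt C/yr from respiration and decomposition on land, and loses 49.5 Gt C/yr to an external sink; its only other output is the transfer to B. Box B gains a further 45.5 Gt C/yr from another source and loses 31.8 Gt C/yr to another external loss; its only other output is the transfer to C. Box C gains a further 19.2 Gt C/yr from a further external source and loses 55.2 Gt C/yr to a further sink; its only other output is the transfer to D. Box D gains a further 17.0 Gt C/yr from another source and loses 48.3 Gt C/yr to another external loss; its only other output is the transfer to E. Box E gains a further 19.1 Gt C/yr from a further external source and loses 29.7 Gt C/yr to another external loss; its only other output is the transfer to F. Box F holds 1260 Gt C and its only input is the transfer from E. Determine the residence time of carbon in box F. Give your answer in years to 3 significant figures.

40.8 yr

Box A: F(A→B) = (59.6 + 85.0) − 49.5 = 95.100 Gt C/yr.
Box B: F(B→C) = (95.100 + 45.5) − 31.8 = 108.80 Gt C/yr.
Box C: F(C→D) = (108.80 + 19.2) − 55.2 = 72.800 Gt C/yr.
Box D: F(D→E) = (72.800 + 17.0) − 48.3 = 41.500 Gt C/yr.
Box E: F(E→F) = (41.500 + 19.1) − 29.7 = 30.900 Gt C/yr.
Box F throughput = its input = 30.900 Gt C/yr; τ = 1260 / 30.900 = 40.78 yr.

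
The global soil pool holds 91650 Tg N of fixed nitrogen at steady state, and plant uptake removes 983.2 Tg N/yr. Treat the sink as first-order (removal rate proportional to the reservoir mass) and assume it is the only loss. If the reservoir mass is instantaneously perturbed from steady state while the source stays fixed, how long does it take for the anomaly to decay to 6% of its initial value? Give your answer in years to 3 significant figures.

For a linear reservoir the anomaly decays as exp(−t/τ) with τ = M/F = 91650/983.2 = 93.22 yr.
exp(−t/τ) = 0.06 ⇒ t = −τ ln(0.06) = 93.22 × 2.813 = 262.3 yr.

262 yr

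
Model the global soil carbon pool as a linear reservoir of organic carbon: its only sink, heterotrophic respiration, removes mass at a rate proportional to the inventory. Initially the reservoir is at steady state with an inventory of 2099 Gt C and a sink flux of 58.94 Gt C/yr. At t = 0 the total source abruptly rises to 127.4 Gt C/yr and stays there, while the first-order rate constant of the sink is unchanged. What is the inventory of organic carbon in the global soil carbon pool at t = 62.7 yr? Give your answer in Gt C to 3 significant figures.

4120 Gt C

Residence time τ = M₀/F₀ = 35.61 yr. The eventual steady state is M_∞ = M₀·(F₁/F₀) = 2099 × 127.4/58.94 = 4537.0 Gt C.
The anomaly ΔM(t) = M(t) − M_∞ decays as ΔM₀·e^(−t/τ) with ΔM₀ = 2099 − 4537.0 = −2438 Gt C.
At t = 62.7 yr, e^(−t/τ) = e^(−1.761) = 0.1719, so ΔM = −419.2 Gt C and M = 4537.0 − 419.2 = 4117.8 Gt C.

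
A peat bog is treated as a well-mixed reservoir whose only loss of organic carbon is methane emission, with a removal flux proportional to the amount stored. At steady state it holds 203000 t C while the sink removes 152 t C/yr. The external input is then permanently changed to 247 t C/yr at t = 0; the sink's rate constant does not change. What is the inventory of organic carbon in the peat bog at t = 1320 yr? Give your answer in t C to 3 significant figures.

283000 t C

The sink rate constant is k = F₀/M₀ = 152/203000 = 0.0007488 yr⁻¹.
Solving dM/dt = F₁ − kM with M(0) = M₀ gives M(t) = F₁/k + (M₀ − F₁/k)·e^(−kt).
F₁/k = 247/0.0007488 = 329880 t C; kt = 0.0007488 × 1320 = 0.9884, e^(−kt) = 0.3722.
M(1320) = 329880 + (203000 − 329880) × 0.3722 = 329880 − 47220 = 282650 t C.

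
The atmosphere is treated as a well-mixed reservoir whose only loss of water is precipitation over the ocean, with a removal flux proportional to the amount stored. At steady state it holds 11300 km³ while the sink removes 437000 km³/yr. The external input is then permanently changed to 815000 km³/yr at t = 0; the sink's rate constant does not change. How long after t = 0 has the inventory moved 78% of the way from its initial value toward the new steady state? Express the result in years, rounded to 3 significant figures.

0.0392 yr

τ = M₀/F₀ = 11300/437000 = 0.02586 yr.
The remaining gap fraction is e^(−t/τ); 78% covered ⇒ e^(−t/τ) = 0.220.
t = −τ ln(0.220) = 0.02586 × 1.514 = 0.03915 yr.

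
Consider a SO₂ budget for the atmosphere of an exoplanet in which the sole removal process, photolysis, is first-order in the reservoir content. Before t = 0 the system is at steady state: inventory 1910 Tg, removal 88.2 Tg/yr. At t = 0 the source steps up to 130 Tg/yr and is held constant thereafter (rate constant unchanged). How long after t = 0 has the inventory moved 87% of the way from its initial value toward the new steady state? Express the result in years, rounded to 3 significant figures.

τ = M₀/F₀ = 1910/88.2 = 21.66 yr.
The remaining gap fraction is e^(−t/τ); 87% covered ⇒ e^(−t/τ) = 0.130.
t = −τ ln(0.130) = 21.66 × 2.040 = 44.18 yr.

44.2 yr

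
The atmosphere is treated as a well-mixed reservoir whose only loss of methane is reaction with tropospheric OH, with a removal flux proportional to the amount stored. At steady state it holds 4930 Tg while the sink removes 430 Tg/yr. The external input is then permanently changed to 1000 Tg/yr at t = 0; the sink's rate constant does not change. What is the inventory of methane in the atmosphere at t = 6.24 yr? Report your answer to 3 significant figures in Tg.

7670 Tg

Residence time τ = M₀/F₀ = 11.47 yr. The eventual steady state is M_∞ = M₀·(F₁/F₀) = 4930 × 1000/430 = 11465 Tg.
The anomaly ΔM(t) = M(t) − M_∞ decays as ΔM₀·e^(−t/τ) with ΔM₀ = 4930 − 11465 = −6535 Tg.
At t = 6.24 yr, e^(−t/τ) = e^(−0.5443) = 0.5803, so ΔM = −3792 Tg and M = 11465 − 3792 = 7673.0 Tg.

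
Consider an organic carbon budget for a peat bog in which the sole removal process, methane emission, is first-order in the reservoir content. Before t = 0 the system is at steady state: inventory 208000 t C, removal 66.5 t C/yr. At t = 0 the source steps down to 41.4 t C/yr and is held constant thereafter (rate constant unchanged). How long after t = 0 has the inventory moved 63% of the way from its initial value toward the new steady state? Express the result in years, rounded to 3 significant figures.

τ = M₀/F₀ = 208000/66.5 = 3128 yr.
The remaining gap fraction is e^(−t/τ); 63% covered ⇒ e^(−t/τ) = 0.370.
t = −τ ln(0.370) = 3128 × 0.9943 = 3110 yr.

3110 yr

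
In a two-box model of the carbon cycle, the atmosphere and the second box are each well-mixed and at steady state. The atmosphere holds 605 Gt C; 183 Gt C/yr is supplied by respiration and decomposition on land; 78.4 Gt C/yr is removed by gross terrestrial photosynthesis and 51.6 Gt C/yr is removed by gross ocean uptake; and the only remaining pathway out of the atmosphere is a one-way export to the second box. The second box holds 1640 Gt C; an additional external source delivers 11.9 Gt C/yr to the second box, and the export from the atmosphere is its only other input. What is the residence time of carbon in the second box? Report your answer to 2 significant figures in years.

Balance the atmosphere: ΣF_in = 183.00 Gt C/yr.
Export to the second box = ΣF_in − (78.4 + 51.6) = 53.000 Gt C/yr.
Total input to the second box = 53.000 + 11.9 = 64.900 Gt C/yr; at steady state this equals its total output.
τ = M / F = 1640 / 64.900 = 25.27 yr.

25 yr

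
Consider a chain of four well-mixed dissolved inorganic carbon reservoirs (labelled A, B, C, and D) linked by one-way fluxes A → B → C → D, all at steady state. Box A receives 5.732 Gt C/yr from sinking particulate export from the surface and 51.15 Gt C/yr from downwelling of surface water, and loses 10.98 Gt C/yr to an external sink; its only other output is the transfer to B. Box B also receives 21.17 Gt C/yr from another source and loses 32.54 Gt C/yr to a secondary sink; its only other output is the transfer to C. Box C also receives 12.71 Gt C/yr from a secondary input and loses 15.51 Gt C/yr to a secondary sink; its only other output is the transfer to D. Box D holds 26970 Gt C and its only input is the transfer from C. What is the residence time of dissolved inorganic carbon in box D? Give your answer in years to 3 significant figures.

Box A: F(A→B) = (5.732 + 51.15) − 10.98 = 45.902 Gt C/yr.
Box B: F(B→C) = (45.902 + 21.17) − 32.54 = 34.532 Gt C/yr.
Box C: F(C→D) = (34.532 + 12.71) − 15.51 = 31.732 Gt C/yr.
Box D throughput = its input = 31.732 Gt C/yr; τ = 26970 / 31.732 = 849.9 yr.

850 yr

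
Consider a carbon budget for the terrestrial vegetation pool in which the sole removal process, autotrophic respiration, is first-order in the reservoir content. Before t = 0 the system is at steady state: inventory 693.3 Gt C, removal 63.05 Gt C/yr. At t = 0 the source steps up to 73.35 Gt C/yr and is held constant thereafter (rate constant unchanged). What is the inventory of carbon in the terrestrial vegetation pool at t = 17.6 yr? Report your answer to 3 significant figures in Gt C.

Residence time τ = M₀/F₀ = 11.00 yr. The eventual steady state is M_∞ = M₀·(F₁/F₀) = 693.3 × 73.35/63.05 = 806.56 Gt C.
The anomaly ΔM(t) = M(t) − M_∞ decays as ΔM₀·e^(−t/τ) with ΔM₀ = 693.3 − 806.56 = −113.3 Gt C.
At t = 17.6 yr, e^(−t/τ) = e^(−1.601) = 0.2018, so ΔM = −22.85 Gt C and M = 806.56 − 22.85 = 783.71 Gt C.

784 Gt C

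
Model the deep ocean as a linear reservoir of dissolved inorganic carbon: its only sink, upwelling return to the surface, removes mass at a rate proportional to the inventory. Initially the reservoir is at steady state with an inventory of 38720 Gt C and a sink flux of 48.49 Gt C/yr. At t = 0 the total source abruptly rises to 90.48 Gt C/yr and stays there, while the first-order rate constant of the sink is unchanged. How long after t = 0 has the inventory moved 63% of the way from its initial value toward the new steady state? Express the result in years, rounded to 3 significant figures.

794 yr

τ = M₀/F₀ = 38720/48.49 = 798.5 yr.
The remaining gap fraction is e^(−t/τ); 63% covered ⇒ e^(−t/τ) = 0.370.
t = −τ ln(0.370) = 798.5 × 0.9943 = 793.9 yr.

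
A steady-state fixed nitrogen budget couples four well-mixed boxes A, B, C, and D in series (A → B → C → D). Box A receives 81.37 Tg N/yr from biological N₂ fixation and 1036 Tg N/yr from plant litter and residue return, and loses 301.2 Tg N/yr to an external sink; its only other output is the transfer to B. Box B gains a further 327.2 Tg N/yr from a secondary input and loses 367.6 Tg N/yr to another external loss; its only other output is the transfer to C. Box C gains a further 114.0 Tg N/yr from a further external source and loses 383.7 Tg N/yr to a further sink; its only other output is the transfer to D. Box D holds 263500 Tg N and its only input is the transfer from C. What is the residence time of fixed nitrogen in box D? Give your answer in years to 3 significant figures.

521 yr

Box A: F(A→B) = (81.37 + 1036) − 301.2 = 816.17 Tg N/yr.
Box B: F(B→C) = (816.17 + 327.2) − 367.6 = 775.77 Tg N/yr.
Box C: F(C→D) = (775.77 + 114.0) − 383.7 = 506.07 Tg N/yr.
Box D throughput = its input = 506.07 Tg N/yr; τ = 263500 / 506.07 = 520.7 yr.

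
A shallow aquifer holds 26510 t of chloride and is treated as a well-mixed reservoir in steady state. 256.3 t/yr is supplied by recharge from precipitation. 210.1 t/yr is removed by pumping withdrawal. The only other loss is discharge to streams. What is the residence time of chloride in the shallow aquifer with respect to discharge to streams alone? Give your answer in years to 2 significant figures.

570 yr

At steady state ΣF_in = ΣF_out.
ΣF_in = 256.30 t/yr.
Discharge to streams flux = ΣF_in − (210.1) = 256.30 − 210.1 = 46.20 t/yr.
τ = M / F = 26510 / 46.20 = 573.8 yr.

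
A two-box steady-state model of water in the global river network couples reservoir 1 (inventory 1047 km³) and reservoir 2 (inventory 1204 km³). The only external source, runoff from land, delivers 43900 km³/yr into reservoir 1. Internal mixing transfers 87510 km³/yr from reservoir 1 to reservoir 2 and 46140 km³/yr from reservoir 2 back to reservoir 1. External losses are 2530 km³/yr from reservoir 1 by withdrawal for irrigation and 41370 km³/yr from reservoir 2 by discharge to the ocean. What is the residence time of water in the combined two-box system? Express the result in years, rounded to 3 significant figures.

0.0513 yr

For the system as a whole, the A↔B exchange is internal and contributes nothing to the throughput; only the external sinks remove mass.
M_total = 1047 + 1204 = 2251.0 km³.
ΣF_external_out = 2530 + 41370 = 43900 km³/yr.
τ = M_total / ΣF_ext = 2251.0 / 43900 = 0.05128 yr.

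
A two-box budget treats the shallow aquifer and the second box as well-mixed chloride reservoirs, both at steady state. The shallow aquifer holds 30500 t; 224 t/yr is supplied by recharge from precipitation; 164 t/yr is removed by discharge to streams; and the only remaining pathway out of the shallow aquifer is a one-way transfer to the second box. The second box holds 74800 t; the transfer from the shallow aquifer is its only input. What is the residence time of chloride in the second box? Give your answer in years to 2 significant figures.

Balance the shallow aquifer: ΣF_in = 224.00 t/yr.
Transfer to the second box = ΣF_in − (164) = 60.000 t/yr.
At steady state the output of the second box equals its input, 60.000 t/yr.
τ = M / F = 74800 / 60.000 = 1247 yr.

1200 yr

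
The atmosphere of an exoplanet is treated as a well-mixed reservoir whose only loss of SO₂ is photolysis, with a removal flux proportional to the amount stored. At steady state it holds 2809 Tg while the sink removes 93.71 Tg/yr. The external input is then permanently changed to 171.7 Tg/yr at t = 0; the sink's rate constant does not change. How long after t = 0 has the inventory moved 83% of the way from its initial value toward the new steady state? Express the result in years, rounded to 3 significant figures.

τ = M₀/F₀ = 2809/93.71 = 29.98 yr.
The remaining gap fraction is e^(−t/τ); 83% covered ⇒ e^(−t/τ) = 0.170.
t = −τ ln(0.170) = 29.98 × 1.772 = 53.12 yr.

53.1 yr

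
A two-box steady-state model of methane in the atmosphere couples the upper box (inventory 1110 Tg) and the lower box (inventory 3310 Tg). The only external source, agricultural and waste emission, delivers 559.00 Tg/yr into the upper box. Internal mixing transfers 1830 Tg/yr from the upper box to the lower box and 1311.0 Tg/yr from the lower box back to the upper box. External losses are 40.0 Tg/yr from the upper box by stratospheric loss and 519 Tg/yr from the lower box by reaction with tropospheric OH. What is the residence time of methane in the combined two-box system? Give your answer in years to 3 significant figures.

Residence time in the combined system uses the total inventory and the total *external* removal — internal exchanges between the two boxes cancel.
M_total = 1110 + 3310 = 4420.0 Tg.
ΣF_external_out = 40.0 + 519 = 559.00 Tg/yr.
τ = M_total / ΣF_ext = 4420.0 / 559.00 = 7.907 yr.

7.91 yr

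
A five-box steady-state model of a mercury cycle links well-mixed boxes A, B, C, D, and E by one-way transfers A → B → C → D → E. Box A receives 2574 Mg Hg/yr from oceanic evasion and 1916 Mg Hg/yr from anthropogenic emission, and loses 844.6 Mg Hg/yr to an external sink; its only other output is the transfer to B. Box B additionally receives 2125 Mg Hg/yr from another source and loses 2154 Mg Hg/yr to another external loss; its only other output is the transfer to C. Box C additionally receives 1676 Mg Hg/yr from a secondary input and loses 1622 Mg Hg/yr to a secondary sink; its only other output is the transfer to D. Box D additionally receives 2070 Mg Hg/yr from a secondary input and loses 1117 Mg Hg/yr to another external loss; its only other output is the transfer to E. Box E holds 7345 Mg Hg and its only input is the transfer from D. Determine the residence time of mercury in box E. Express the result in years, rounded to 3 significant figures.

Box A: F(A→B) = (2574 + 1916) − 844.6 = 3645.4 Mg Hg/yr.
Box B: F(B→C) = (3645.4 + 2125) − 2154 = 3616.4 Mg Hg/yr.
Box C: F(C→D) = (3616.4 + 1676) − 1622 = 3670.4 Mg Hg/yr.
Box D: F(D→E) = (3670.4 + 2070) − 1117 = 4623.4 Mg Hg/yr.
Box E throughput = its input = 4623.4 Mg Hg/yr; τ = 7345 / 4623.4 = 1.589 yr.

1.59 yr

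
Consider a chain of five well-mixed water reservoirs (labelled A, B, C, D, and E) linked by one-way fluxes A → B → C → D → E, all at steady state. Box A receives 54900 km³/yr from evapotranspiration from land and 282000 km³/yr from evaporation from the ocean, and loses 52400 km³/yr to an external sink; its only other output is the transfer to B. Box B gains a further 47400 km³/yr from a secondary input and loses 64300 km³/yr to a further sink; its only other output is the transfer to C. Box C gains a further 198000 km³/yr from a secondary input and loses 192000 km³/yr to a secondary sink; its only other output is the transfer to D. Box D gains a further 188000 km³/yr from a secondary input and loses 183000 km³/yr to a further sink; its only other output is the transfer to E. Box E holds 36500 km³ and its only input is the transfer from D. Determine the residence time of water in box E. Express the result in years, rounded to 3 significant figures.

0.131 yr

Box A: F(A→B) = (54900 + 282000) − 52400 = 284500 km³/yr.
Box B: F(B→C) = (284500 + 47400) − 64300 = 267600 km³/yr.
Box C: F(C→D) = (267600 + 198000) − 192000 = 273600 km³/yr.
Box D: F(D→E) = (273600 + 188000) − 183000 = 278600 km³/yr.
Box E throughput = its input = 278600 km³/yr; τ = 36500 / 278600 = 0.1310 yr.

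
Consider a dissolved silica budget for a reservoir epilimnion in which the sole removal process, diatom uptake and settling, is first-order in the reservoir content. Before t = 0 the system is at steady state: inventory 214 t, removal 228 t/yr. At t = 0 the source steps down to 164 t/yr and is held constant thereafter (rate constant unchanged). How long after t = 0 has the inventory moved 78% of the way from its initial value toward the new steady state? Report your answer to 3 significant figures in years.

τ = M₀/F₀ = 214/228 = 0.9386 yr.
The remaining gap fraction is e^(−t/τ); 78% covered ⇒ e^(−t/τ) = 0.220.
t = −τ ln(0.220) = 0.9386 × 1.514 = 1.421 yr.

1.42 yr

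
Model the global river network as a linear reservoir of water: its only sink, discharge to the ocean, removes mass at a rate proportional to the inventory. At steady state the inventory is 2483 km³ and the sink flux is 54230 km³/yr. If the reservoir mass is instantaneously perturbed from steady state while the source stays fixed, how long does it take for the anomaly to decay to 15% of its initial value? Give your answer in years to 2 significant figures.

For a linear reservoir the anomaly decays as exp(−t/τ) with τ = M/F = 2483/54230 = 0.04579 yr.
exp(−t/τ) = 0.15 ⇒ t = −τ ln(0.15) = 0.04579 × 1.897 = 0.08686 yr.

0.087 yr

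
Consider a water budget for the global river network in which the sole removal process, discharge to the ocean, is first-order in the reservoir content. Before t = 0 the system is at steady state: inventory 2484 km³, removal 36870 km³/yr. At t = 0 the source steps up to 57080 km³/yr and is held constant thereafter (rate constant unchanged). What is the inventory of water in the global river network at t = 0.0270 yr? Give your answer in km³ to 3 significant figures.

2930 km³

τ = M₀/F₀ = 2484/36870 = 0.06737 yr; rate constant k = 1/τ.
New steady state M_∞ = F₁/k = F₁·τ = 57080 × 0.06737 = 3845.6 km³.
M(t) = M_∞ + (M₀ − M_∞)·e^(−t/τ); t/τ = 0.0270/0.06737 = 0.4008, so e^(−t/τ) = 0.6698.
M(t) = 3845.6 − 1362 × 0.6698 = 2933.6 km³.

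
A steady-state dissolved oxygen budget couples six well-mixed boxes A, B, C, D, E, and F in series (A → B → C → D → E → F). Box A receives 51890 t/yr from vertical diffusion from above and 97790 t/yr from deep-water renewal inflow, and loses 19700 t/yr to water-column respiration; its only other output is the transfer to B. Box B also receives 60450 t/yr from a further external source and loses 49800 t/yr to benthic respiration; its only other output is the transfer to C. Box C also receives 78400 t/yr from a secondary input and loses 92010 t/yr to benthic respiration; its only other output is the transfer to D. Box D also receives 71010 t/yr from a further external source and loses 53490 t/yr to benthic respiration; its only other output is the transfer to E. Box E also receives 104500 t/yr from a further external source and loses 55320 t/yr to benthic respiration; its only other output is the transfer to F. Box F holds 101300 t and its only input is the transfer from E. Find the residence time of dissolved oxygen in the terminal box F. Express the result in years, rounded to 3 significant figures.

0.523 yr

Box A: F(A→B) = (51890 + 97790) − 19700 = 129980 t/yr.
Box B: F(B→C) = (129980 + 60450) − 49800 = 140630 t/yr.
Box C: F(C→D) = (140630 + 78400) − 92010 = 127020 t/yr.
Box D: F(D→E) = (127020 + 71010) − 53490 = 144540 t/yr.
Box E: F(E→F) = (144540 + 104500) − 55320 = 193720 t/yr.
Box F throughput = its input = 193720 t/yr; τ = 101300 / 193720 = 0.5229 yr.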